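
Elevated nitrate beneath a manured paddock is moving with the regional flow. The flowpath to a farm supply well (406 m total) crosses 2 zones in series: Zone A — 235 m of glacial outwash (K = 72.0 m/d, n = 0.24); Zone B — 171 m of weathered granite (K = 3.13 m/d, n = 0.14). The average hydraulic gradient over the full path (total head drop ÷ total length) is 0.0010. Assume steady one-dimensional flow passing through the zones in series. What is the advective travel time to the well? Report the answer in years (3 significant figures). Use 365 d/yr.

Steady 1-D flow in series ⇒ the Darcy flux q is identical in every zone and the zone head losses add (resistances L/K in series).
Σ(L/K) = 235/72.0 + 171/3.13 = 3.264 + 54.63 = 57.90 d
K_eq = L_total / Σ(L/K) = 406 / 57.90 = 7.013 m/d
q = K_eq · i = 7.013 × 0.0010 = 0.007013 m/d (same in every zone)
Zone A: v = q/n = 0.007013/0.24 = 0.02922 m/d → t_A = 235/0.02922 = 8043 d
Zone B: v = q/n = 0.007013/0.14 = 0.05009 m/d → t_B = 171/0.05009 = 3414 d
Total t = 8043 + 3414 = 11460 d
   = 11460 / 365 = 31.4 yr

31.4 years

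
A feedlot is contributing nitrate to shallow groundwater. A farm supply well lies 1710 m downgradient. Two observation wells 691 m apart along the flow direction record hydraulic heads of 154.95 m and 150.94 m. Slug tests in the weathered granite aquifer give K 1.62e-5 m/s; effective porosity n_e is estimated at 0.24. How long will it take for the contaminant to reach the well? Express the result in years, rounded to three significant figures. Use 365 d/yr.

138 years

Hydraulic gradient i = (154.95 − 150.94) / 691 = 4.01 / 691 = 0.005803
K = 1.62e-5 m/s × 86400 s/d = 1.400 m/d
Darcy flux q = K·i = 1.400 × 0.005803 = 0.008123 m/d
v_s = q/n_e = 0.008123/0.24 = 0.03384 m/d
t = L / v = 1710 / 0.03384 = 50530 d
   = 50530 / 365 = 138 yr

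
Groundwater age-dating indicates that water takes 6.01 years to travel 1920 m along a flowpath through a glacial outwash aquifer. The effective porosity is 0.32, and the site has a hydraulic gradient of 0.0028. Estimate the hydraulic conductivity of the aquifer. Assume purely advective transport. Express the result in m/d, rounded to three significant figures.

t = 6.01 years = 2194 d
v = L / t = 1920 / 2194 = 0.8753 m/d
K = v · n / i = 0.8753 × 0.32 / 0.0028 = 100 m/d

100 m/d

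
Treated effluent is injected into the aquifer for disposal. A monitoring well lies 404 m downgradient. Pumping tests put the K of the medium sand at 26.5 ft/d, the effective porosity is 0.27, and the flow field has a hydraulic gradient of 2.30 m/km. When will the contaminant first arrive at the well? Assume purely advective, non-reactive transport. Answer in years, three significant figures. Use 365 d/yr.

K = 26.5 ft/d × 0.3048 = 8.077 m/d
Darcy flux q = K·i = 8.077 × 0.0023 = 0.01858 m/d
v = Ki/n = 8.077·0.0023/0.27 = 0.06881 m/d
t = L / v = 404 / 0.06881 = 5872 d
   = 5872 / 365 = 16.1 yr

16.1 years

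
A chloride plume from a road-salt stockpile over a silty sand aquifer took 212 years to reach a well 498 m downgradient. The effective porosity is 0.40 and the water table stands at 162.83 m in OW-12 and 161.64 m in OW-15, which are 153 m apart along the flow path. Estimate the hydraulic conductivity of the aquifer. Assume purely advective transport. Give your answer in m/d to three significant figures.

0.331 m/d

Hydraulic gradient i = (162.83 − 161.64) / 153 = 1.19 / 153 = 0.007778
t = 212 years = 77380 d
v = L / t = 498 / 77380 = 0.006436 m/d
K = v · n / i = 0.006436 × 0.40 / 0.007778 = 0.331 m/d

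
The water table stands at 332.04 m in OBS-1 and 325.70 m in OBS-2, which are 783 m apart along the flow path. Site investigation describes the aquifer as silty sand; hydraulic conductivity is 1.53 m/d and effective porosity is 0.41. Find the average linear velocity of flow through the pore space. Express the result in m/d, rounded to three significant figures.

0.0302 m/d

Hydraulic gradient i = (332.04 − 325.70) / 783 = 6.34 / 783 = 0.008097
Darcy flux q = K·i = 1.53 × 0.008097 = 0.01239 m/d
Average linear velocity = 0.01239 / 0.41 = 0.03022 m/d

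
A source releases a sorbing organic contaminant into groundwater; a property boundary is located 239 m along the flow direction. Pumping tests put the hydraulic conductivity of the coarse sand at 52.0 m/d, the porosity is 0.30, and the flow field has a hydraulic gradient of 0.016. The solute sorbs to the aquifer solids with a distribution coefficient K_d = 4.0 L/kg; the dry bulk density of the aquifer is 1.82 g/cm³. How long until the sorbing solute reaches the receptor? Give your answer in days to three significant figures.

2180 days

Darcy flux q = K·i = 52.0 × 0.016 = 0.8320 m/d
v = Ki/n = 52.0·0.016/0.30 = 2.773 m/d
Retardation R = 1 + ρ_b·K_d/n = 1 + 1.82×4.0/0.30 = 25.27
Contaminant velocity v_c = v/R = 2.773/25.27 = 0.1098 m/d
t = L/v_c = 239/0.1098 = 2177 d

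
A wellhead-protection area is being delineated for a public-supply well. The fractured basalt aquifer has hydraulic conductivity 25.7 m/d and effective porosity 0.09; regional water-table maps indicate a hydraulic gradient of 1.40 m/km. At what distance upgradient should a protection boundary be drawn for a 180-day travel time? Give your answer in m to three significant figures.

72.0 m

q = Ki = 25.7 × 0.0014 = 0.03598 m/d
Average linear velocity = 0.03598 / 0.09 = 0.3998 m/d
L = v × T = 0.3998 × 180 = 71.96 m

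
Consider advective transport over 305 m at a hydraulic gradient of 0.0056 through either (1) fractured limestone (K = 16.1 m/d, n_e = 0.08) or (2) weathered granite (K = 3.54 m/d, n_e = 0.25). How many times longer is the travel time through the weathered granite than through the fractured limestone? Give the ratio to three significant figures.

14.2

Unit 1 (fractured limestone): v = 16.1×0.0056/0.08 = 1.127 m/d, t = 305/1.127 = 270.6 d
Unit 2 (weathered granite): v = 3.54×0.0056/0.25 = 0.07930 m/d, t = 305/0.07930 = 3846 d
t(weathered granite) / t(fractured limestone) = 3846/270.6 = 14.2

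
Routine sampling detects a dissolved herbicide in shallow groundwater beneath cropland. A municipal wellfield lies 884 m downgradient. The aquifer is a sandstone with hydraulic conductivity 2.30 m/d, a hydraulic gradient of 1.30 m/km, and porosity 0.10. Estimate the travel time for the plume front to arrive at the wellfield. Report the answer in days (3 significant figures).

Darcy flux q = K·i = 2.30 × 0.0013 = 0.002990 m/d
Average linear velocity = 0.002990 / 0.10 = 0.02990 m/d
t = L / v = 884 / 0.02990 = 29570 d

29600 days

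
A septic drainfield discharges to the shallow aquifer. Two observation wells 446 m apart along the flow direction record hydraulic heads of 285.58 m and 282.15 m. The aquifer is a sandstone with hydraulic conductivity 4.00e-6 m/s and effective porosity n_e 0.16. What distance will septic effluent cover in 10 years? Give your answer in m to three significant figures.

60.6 m

Hydraulic gradient i = (285.58 − 282.15) / 446 = 3.43 / 446 = 0.007691
K = 4.00e-6 m/s × 86400 s/d = 0.3456 m/d
Specific discharge q = 0.3456 × 0.007691 = 0.002658 m/d
Average linear velocity = 0.002658 / 0.16 = 0.01661 m/d
T = 10 yr × 365 = 3650 d
L = v × T = 0.01661 × 3650 = 60.63 m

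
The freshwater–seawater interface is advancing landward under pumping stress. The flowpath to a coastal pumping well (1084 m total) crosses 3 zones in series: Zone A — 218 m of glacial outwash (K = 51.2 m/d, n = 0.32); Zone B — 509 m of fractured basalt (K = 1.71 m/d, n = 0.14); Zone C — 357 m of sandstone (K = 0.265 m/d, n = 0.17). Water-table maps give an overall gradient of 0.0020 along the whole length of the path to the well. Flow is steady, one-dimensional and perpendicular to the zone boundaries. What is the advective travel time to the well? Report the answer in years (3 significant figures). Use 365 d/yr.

Steady 1-D flow in series ⇒ the Darcy flux q is identical in every zone and the zone head losses add (resistances L/K in series).
Σ(L/K) = 218/51.2 + 509/1.71 + 357/0.265 = 4.258 + 297.7 + 1347 = 1649 d
K_eq = L_total / Σ(L/K) = 1084 / 1649 = 0.6573 m/d
q = K_eq · i = 0.6573 × 0.0020 = 0.001315 m/d (same in every zone)
Zone A: v = q/n = 0.001315/0.32 = 0.004108 m/d → t_A = 218/0.004108 = 53060 d
Zone B: v = q/n = 0.001315/0.14 = 0.009390 m/d → t_B = 509/0.009390 = 54200 d
Zone C: v = q/n = 0.001315/0.17 = 0.007733 m/d → t_C = 357/0.007733 = 46160 d
Total t = 53060 + 54200 + 46160 = 153400 d
   = 153400 / 365 = 420 yr

420 years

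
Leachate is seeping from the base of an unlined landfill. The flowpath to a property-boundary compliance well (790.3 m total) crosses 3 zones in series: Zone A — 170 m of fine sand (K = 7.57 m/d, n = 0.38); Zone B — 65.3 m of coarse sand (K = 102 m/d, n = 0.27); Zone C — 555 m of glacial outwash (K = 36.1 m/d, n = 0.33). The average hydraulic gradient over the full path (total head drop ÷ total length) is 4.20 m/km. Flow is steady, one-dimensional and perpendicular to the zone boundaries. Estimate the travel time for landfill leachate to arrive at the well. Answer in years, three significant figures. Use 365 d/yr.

8.43 years

Steady 1-D flow in series ⇒ the Darcy flux q is identical in every zone and the zone head losses add (resistances L/K in series).
Σ(L/K) = 170/7.57 + 65.3/102 + 555/36.1 = 22.46 + 0.6402 + 15.37 = 38.47 d
K_eq = L_total / Σ(L/K) = 790.3 / 38.47 = 20.54 m/d
q = K_eq · i = 20.54 × 0.0042 = 0.08628 m/d (same in every zone)
Zone A: v = q/n = 0.08628/0.38 = 0.2271 m/d → t_A = 170/0.2271 = 748.7 d
Zone B: v = q/n = 0.08628/0.27 = 0.3196 m/d → t_B = 65.3/0.3196 = 204.3 d
Zone C: v = q/n = 0.08628/0.33 = 0.2615 m/d → t_C = 555/0.2615 = 2123 d
Total t = 748.7 + 204.3 + 2123 = 3076 d
   = 3076 / 365 = 8.43 yr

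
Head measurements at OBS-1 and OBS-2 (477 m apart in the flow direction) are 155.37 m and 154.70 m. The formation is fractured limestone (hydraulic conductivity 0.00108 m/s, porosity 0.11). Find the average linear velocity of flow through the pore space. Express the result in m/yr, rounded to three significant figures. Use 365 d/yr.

435 m/yr

Hydraulic gradient i = (155.37 − 154.70) / 477 = 0.67 / 477 = 0.001405
K = 0.00108 m/s × 86400 s/d = 93.31 m/d
Specific discharge q = 93.31 × 0.001405 = 0.1311 m/d
Seepage velocity v = q / n = 0.1311 / 0.11 = 1.192 m/d
   = 1.192 × 365 = 435 m/yr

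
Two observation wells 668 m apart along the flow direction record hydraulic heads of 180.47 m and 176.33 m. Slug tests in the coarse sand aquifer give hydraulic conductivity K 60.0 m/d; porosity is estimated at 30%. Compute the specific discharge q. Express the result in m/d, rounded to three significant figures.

0.372 m/d

Hydraulic gradient i = (180.47 − 176.33) / 668 = 4.14 / 668 = 0.006198
q = Ki = 60.0 × 0.006198 = 0.3719 m/d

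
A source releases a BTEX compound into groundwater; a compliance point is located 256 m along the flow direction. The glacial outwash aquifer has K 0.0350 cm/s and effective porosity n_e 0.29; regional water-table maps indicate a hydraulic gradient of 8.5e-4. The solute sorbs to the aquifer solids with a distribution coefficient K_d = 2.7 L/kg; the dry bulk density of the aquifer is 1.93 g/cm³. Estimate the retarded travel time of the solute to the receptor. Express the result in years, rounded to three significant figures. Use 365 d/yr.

150 years

K = 0.0350 cm/s × 864 = 30.24 m/d
Specific discharge q = 30.24 × 8.5e-4 = 0.02570 m/d
v_s = q/n_e = 0.02570/0.29 = 0.08863 m/d
Retardation R = 1 + ρ_b·K_d/n = 1 + 1.93×2.7/0.29 = 18.97
Contaminant velocity v_c = v/R = 0.08863/18.97 = 0.004673 m/d
t = L/v_c = 256/0.004673 = 54790 d
   = 54790/365 = 150 yr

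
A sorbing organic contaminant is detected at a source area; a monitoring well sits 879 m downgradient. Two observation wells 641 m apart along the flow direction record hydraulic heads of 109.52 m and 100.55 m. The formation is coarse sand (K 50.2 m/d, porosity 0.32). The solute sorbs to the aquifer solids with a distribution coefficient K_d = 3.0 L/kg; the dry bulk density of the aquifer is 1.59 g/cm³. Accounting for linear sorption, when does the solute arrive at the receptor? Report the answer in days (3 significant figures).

Hydraulic gradient i = (109.52 − 100.55) / 641 = 8.97 / 641 = 0.01399
Darcy flux q = K·i = 50.2 × 0.01399 = 0.7025 m/d
Seepage velocity v = q / n = 0.7025 / 0.32 = 2.195 m/d
Retardation R = 1 + ρ_b·K_d/n = 1 + 1.59×3.0/0.32 = 15.91
Contaminant velocity v_c = v/R = 2.195/15.91 = 0.1380 m/d
t = L/v_c = 879/0.1380 = 6369 d

6370 days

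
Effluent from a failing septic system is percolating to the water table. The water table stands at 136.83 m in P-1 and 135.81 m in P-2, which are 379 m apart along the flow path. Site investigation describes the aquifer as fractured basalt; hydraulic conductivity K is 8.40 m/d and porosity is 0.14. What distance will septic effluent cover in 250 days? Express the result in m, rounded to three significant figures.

Hydraulic gradient i = (136.83 − 135.81) / 379 = 1.02 / 379 = 0.002691
Specific discharge q = 8.40 × 0.002691 = 0.02261 m/d
v_s = q/n_e = 0.02261/0.14 = 0.1615 m/d
L = v × T = 0.1615 × 250 = 40.37 m

40.4 m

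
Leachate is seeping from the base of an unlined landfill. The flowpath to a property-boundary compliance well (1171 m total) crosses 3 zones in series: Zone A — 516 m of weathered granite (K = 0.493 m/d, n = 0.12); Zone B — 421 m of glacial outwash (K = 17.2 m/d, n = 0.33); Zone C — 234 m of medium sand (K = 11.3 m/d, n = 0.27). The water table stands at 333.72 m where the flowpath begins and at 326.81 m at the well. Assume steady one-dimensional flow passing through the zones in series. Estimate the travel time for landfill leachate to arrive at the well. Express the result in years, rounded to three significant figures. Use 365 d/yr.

114 years

Total head drop ΔH = 333.72 − 326.81 = 6.91 m
Steady 1-D flow in series ⇒ the Darcy flux q is identical in every zone and the zone head losses add (resistances L/K in series).
Σ(L/K) = 516/0.493 + 421/17.2 + 234/11.3 = 1047 + 24.48 + 20.71 = 1092 d
q = ΔH / Σ(L/K) = 6.91 / 1092 = 0.006329 m/d (same in every zone)
Zone A: v = q/n = 0.006329/0.12 = 0.05274 m/d → t_A = 516/0.05274 = 9784 d
Zone B: v = q/n = 0.006329/0.33 = 0.01918 m/d → t_B = 421/0.01918 = 21950 d
Zone C: v = q/n = 0.006329/0.27 = 0.02344 m/d → t_C = 234/0.02344 = 9983 d
Total t = 9784 + 21950 + 9983 = 41720 d
   = 41720 / 365 = 114 yr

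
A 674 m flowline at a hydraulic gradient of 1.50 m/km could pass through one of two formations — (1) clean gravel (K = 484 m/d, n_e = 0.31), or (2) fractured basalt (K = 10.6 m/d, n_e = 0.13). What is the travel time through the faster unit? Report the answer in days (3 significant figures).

288 days

Unit 1 (clean gravel): v = 484×0.0015/0.31 = 2.342 m/d, t = 674/2.342 = 287.8 d
Unit 2 (fractured basalt): v = 10.6×0.0015/0.13 = 0.1223 m/d, t = 674/0.1223 = 5511 d
Faster unit: t = 288 d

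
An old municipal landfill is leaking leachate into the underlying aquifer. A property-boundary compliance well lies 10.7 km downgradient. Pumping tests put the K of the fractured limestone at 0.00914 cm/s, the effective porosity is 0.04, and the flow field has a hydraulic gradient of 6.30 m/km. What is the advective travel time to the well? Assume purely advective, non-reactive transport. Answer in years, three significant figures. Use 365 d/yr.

23.6 years

K = 0.00914 cm/s × 864 = 7.897 m/d
Darcy flux q = K·i = 7.897 × 0.0063 = 0.04975 m/d
v = Ki/n = 7.897·0.0063/0.04 = 1.244 m/d
L = 10.7 km = 10700 m
t = L / v = 10700 / 1.244 = 8603 d
   = 8603 / 365 = 23.6 yr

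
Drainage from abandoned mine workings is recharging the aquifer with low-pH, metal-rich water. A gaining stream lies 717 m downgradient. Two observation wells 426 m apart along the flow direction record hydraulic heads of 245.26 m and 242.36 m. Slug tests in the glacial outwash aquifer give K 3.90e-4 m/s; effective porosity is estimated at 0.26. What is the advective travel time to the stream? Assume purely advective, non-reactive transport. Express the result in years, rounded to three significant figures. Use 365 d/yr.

2.23 years

Hydraulic gradient i = (245.26 − 242.36) / 426 = 2.90 / 426 = 0.006808
K = 3.90e-4 m/s × 86400 s/d = 33.70 m/d
Darcy flux q = K·i = 33.70 × 0.006808 = 0.2294 m/d
v_s = q/n_e = 0.2294/0.26 = 0.8823 m/d
t = L / v = 717 / 0.8823 = 812.7 d
   = 812.7 / 365 = 2.23 yr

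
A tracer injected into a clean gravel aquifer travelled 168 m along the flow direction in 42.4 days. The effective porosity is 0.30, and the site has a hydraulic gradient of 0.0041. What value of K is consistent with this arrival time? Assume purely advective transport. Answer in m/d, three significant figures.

v = L / t = 168 / 42.4 = 3.962 m/d
K = v · n / i = 3.962 × 0.30 / 0.0041 = 290 m/d

290 m/d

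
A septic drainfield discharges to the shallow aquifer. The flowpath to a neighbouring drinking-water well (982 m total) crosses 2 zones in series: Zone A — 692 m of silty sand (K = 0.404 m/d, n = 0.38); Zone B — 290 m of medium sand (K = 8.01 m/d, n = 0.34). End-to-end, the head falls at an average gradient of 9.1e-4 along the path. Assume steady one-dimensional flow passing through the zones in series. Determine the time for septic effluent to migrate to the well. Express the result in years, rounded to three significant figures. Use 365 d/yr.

1940 years

For zones in series the flux q is common to all zones; the equivalent conductivity is the harmonic (thickness-weighted) mean, K_eq = L_total / Σ(L_j/K_j).
Σ(L/K) = 692/0.404 + 290/8.01 = 1713 + 36.20 = 1749 d
K_eq = L_total / Σ(L/K) = 982 / 1749 = 0.5614 m/d
q = K_eq · i = 0.5614 × 9.1e-4 = 5.109e-4 m/d (same in every zone)
Zone A: v = q/n = 5.109e-4/0.38 = 0.001344 m/d → t_A = 692/0.001344 = 514700 d
Zone B: v = q/n = 5.109e-4/0.34 = 0.001503 m/d → t_B = 290/0.001503 = 193000 d
Total t = 514700 + 193000 = 707700 d
   = 707700 / 365 = 1940 yr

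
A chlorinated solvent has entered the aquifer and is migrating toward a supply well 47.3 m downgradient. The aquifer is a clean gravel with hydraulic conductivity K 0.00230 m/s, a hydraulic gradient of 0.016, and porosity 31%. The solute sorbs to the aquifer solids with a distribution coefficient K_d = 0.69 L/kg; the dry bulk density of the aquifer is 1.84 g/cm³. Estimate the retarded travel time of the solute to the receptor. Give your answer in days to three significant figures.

23.5 days

K = 0.00230 m/s × 86400 s/d = 198.7 m/d
q = Ki = 198.7 × 0.016 = 3.180 m/d
v_s = q/n_e = 3.180/0.31 = 10.26 m/d
Retardation R = 1 + ρ_b·K_d/n = 1 + 1.84×0.69/0.31 = 5.095
Contaminant velocity v_c = v/R = 10.26/5.095 = 2.013 m/d
t = L/v_c = 47.3/2.013 = 23.50 d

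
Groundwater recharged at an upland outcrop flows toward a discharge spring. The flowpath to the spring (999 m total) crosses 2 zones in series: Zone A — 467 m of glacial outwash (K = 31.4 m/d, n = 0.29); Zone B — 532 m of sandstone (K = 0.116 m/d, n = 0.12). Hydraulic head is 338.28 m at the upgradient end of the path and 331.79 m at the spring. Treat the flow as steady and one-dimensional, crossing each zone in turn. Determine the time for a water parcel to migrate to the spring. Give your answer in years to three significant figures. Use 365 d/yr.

387 years

Total head drop ΔH = 338.28 − 331.79 = 6.49 m
Continuity: the same q passes through each zone, so ΔH = q·Σ(L_j/K_j) — the zones act as resistances in series.
Σ(L/K) = 467/31.4 + 532/0.116 = 14.87 + 4586 = 4601 d
q = ΔH / Σ(L/K) = 6.49 / 4601 = 0.001411 m/d (same in every zone)
Zone A: v = q/n = 0.001411/0.29 = 0.004864 m/d → t_A = 467/0.004864 = 96010 d
Zone B: v = q/n = 0.001411/0.12 = 0.01175 m/d → t_B = 532/0.01175 = 45260 d
Total t = 96010 + 45260 = 141300 d
   = 141300 / 365 = 387 yr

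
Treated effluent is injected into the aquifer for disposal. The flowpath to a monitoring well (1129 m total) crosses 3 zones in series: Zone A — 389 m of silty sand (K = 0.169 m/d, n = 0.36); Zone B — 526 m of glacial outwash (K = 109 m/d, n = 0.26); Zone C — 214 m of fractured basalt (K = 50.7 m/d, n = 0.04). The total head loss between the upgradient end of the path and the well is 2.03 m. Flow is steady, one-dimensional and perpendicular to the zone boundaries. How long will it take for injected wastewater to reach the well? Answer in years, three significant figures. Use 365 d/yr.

890 years

Continuity: the same q passes through each zone, so ΔH = q·Σ(L_j/K_j) — the zones act as resistances in series.
Σ(L/K) = 389/0.169 + 526/109 + 214/50.7 = 2302 + 4.826 + 4.221 = 2311 d
q = ΔH / Σ(L/K) = 2.03 / 2311 = 8.785e-4 m/d (same in every zone)
Zone A: v = q/n = 8.785e-4/0.36 = 0.002440 m/d → t_A = 389/0.002440 = 159400 d
Zone B: v = q/n = 8.785e-4/0.26 = 0.003379 m/d → t_B = 526/0.003379 = 155700 d
Zone C: v = q/n = 8.785e-4/0.04 = 0.02196 m/d → t_C = 214/0.02196 = 9744 d
Total t = 159400 + 155700 + 9744 = 324800 d
   = 324800 / 365 = 890 yr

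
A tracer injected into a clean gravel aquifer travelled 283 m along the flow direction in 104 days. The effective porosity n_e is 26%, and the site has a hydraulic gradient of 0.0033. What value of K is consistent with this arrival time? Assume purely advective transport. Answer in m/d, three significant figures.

214 m/d

v = L / t = 283 / 104 = 2.721 m/d
K = v · n / i = 2.721 × 0.26 / 0.0033 = 214 m/d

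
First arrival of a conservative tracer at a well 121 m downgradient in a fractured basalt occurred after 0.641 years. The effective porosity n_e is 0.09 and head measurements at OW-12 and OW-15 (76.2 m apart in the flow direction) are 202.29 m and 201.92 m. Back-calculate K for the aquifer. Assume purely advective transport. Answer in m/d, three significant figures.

Hydraulic gradient i = (202.29 − 201.92) / 76.2 = 0.37 / 76.2 = 0.004856
t = 0.641 years = 234.0 d
v = L / t = 121 / 234.0 = 0.5172 m/d
K = v · n / i = 0.5172 × 0.09 / 0.004856 = 9.59 m/d

9.59 m/d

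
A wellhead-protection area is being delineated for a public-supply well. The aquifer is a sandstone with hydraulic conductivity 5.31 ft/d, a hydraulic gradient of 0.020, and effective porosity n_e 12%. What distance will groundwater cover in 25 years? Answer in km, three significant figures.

2.46 km

K = 5.31 ft/d × 0.3048 = 1.618 m/d
q = Ki = 1.618 × 0.020 = 0.03237 m/d
Seepage velocity v = q / n = 0.03237 / 0.12 = 0.2697 m/d
T = 25 yr × 365 = 9125 d
L = v × T = 0.2697 × 9125 = 2461 m
   = 2.46 km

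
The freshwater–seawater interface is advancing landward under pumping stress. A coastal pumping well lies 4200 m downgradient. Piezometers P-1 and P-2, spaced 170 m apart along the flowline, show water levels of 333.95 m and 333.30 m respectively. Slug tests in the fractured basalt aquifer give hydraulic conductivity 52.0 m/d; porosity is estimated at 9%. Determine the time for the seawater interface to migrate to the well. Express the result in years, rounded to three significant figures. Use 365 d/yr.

Hydraulic gradient i = (333.95 − 333.30) / 170 = 0.65 / 170 = 0.003824
q = Ki = 52.0 × 0.003824 = 0.1988 m/d
v = Ki/n = 52.0·0.003824/0.09 = 2.209 m/d
t = L / v = 4200 / 2.209 = 1901 d
   = 1901 / 365 = 5.21 yr

5.21 years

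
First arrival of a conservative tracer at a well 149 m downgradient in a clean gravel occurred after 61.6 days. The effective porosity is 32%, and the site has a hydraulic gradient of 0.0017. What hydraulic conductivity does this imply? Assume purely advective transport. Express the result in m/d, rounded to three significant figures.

455 m/d

v = L / t = 149 / 61.6 = 2.419 m/d
K = v · n / i = 2.419 × 0.32 / 0.0017 = 455 m/d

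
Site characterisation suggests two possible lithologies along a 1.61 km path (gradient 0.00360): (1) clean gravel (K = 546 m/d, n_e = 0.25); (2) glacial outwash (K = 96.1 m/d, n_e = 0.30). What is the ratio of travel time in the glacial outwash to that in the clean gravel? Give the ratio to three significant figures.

6.82

Unit 1 (clean gravel): v = 546×0.0036/0.25 = 7.862 m/d, t = 1610/7.862 = 204.8 d
Unit 2 (glacial outwash): v = 96.1×0.0036/0.30 = 1.153 m/d, t = 1610/1.153 = 1396 d
t(glacial outwash) / t(clean gravel) = 1396/204.8 = 6.82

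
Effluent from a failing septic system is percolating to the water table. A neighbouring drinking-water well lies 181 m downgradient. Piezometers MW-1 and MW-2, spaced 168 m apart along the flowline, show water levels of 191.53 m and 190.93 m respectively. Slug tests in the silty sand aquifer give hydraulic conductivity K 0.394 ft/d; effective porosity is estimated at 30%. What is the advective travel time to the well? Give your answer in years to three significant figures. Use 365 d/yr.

347 years

Hydraulic gradient i = (191.53 − 190.93) / 168 = 0.60 / 168 = 0.003571
K = 0.394 ft/d × 0.3048 = 0.1201 m/d
Specific discharge q = 0.1201 × 0.003571 = 4.289e-4 m/d
v_s = q/n_e = 4.289e-4/0.30 = 0.001430 m/d
t = L / v = 181 / 0.001430 = 126600 d
   = 126600 / 365 = 347 yr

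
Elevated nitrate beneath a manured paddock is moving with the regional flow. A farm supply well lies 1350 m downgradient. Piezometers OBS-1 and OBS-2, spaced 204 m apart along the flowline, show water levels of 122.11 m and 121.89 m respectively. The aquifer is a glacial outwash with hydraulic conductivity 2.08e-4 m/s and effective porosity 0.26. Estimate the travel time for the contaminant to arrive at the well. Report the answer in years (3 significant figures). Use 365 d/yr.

Hydraulic gradient i = (122.11 − 121.89) / 204 = 0.22 / 204 = 0.001078
K = 2.08e-4 m/s × 86400 s/d = 17.97 m/d
Darcy flux q = K·i = 17.97 × 0.001078 = 0.01938 m/d
v_s = q/n_e = 0.01938/0.26 = 0.07454 m/d
t = L / v = 1350 / 0.07454 = 18110 d
   = 18110 / 365 = 49.6 yr

49.6 years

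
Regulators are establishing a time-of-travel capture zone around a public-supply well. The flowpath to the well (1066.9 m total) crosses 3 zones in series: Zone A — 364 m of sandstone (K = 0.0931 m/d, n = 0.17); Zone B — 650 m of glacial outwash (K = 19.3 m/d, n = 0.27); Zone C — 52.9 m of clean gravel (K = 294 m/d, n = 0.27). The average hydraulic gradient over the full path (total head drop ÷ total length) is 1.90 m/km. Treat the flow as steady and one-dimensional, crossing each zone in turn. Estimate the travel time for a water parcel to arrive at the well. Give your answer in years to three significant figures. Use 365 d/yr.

1340 years

Steady 1-D flow in series ⇒ the Darcy flux q is identical in every zone and the zone head losses add (resistances L/K in series).
Σ(L/K) = 364/0.0931 + 650/19.3 + 52.9/294 = 3910 + 33.68 + 0.1799 = 3944 d
K_eq = L_total / Σ(L/K) = 1066.9 / 3944 = 0.2705 m/d
q = K_eq · i = 0.2705 × 0.0019 = 5.140e-4 m/d (same in every zone)
Zone A: v = q/n = 5.140e-4/0.17 = 0.003024 m/d → t_A = 364/0.003024 = 120400 d
Zone B: v = q/n = 5.140e-4/0.27 = 0.001904 m/d → t_B = 650/0.001904 = 341400 d
Zone C: v = q/n = 5.140e-4/0.27 = 0.001904 m/d → t_C = 52.9/0.001904 = 27790 d
Total t = 120400 + 341400 + 27790 = 489600 d
   = 489600 / 365 = 1340 yr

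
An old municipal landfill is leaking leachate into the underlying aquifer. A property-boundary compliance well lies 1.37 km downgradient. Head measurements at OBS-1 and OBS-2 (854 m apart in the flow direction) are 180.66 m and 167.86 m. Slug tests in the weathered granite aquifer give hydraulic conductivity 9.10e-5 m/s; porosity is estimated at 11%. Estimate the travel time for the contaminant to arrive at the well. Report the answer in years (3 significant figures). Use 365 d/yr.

3.50 years

Hydraulic gradient i = (180.66 − 167.86) / 854 = 12.80 / 854 = 0.01499
K = 9.10e-5 m/s × 86400 s/d = 7.862 m/d
Darcy flux q = K·i = 7.862 × 0.01499 = 0.1178 m/d
Average linear velocity = 0.1178 / 0.11 = 1.071 m/d
L = 1.37 km = 1370 m
t = L / v = 1370 / 1.071 = 1279 d
   = 1279 / 365 = 3.50 yr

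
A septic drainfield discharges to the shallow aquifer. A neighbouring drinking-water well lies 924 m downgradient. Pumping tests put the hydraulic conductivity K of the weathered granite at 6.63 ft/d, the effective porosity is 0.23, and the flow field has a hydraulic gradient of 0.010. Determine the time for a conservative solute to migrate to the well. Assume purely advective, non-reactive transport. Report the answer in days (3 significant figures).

K = 6.63 ft/d × 0.3048 = 2.021 m/d
Specific discharge q = 2.021 × 0.010 = 0.02021 m/d
Seepage velocity v = q / n = 0.02021 / 0.23 = 0.08786 m/d
t = L / v = 924 / 0.08786 = 10520 d

10500 days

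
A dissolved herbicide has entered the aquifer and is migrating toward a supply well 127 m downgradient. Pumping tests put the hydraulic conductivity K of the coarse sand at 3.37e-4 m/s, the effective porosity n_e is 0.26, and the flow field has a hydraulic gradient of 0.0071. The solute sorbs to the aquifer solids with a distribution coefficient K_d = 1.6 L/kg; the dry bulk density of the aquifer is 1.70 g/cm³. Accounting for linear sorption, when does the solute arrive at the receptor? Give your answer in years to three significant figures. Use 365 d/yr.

K = 3.37e-4 m/s × 86400 s/d = 29.12 m/d
q = Ki = 29.12 × 0.0071 = 0.2067 m/d
v_s = q/n_e = 0.2067/0.26 = 0.7951 m/d
Retardation R = 1 + ρ_b·K_d/n = 1 + 1.70×1.6/0.26 = 11.46
Contaminant velocity v_c = v/R = 0.7951/11.46 = 0.06937 m/d
t = L/v_c = 127/0.06937 = 1831 d
   = 1831/365 = 5.02 yr

5.02 years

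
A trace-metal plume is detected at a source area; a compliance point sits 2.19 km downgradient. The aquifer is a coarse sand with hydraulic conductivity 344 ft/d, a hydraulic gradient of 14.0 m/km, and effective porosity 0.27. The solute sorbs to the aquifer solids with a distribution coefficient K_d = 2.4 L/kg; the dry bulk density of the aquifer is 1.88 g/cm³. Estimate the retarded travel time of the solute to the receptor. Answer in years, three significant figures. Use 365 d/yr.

K = 344 ft/d × 0.3048 = 104.9 m/d
Darcy flux q = K·i = 104.9 × 0.014 = 1.468 m/d
v = Ki/n = 104.9·0.014/0.27 = 5.437 m/d
Retardation R = 1 + ρ_b·K_d/n = 1 + 1.88×2.4/0.27 = 17.71
Contaminant velocity v_c = v/R = 5.437/17.71 = 0.3070 m/d
L = 2.19 km = 2190 m
t = L/v_c = 2190/0.3070 = 7134 d
   = 7134/365 = 19.5 yr

19.5 years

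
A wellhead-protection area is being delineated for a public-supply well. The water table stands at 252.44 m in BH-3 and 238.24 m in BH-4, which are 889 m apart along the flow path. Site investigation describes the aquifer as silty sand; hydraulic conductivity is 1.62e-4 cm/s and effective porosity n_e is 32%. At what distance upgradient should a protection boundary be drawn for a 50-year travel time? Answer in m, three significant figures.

128 m

Hydraulic gradient i = (252.44 − 238.24) / 889 = 14.20 / 889 = 0.01597
K = 1.62e-4 cm/s × 864 = 0.1400 m/d
Darcy flux q = K·i = 0.1400 × 0.01597 = 0.002236 m/d
v = Ki/n = 0.1400·0.01597/0.32 = 0.006987 m/d
T = 50 yr × 365 = 18250 d
L = v × T = 0.006987 × 18250 = 127.5 m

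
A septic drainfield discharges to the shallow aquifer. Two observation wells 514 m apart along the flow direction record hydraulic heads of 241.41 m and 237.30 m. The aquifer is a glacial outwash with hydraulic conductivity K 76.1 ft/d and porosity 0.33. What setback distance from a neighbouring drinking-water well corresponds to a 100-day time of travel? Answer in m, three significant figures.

Hydraulic gradient i = (241.41 − 237.30) / 514 = 4.11 / 514 = 0.007996
K = 76.1 ft/d × 0.3048 = 23.20 m/d
Darcy flux q = K·i = 23.20 × 0.007996 = 0.1855 m/d
v = Ki/n = 23.20·0.007996/0.33 = 0.5620 m/d
L = v × T = 0.5620 × 100 = 56.20 m

56.2 m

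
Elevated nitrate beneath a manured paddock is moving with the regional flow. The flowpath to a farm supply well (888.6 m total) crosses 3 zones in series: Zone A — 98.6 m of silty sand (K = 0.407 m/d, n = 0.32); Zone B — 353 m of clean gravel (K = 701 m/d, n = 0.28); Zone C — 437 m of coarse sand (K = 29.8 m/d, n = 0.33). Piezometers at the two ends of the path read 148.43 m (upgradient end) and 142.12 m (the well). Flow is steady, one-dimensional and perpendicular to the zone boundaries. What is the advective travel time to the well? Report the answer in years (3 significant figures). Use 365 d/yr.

Total head drop ΔH = 148.43 − 142.12 = 6.31 m
Steady 1-D flow in series ⇒ the Darcy flux q is identical in every zone and the zone head losses add (resistances L/K in series).
Σ(L/K) = 98.6/0.407 + 353/701 + 437/29.8 = 242.3 + 0.5036 + 14.66 = 257.4 d
q = ΔH / Σ(L/K) = 6.31 / 257.4 = 0.02451 m/d (same in every zone)
Zone A: v = q/n = 0.02451/0.32 = 0.07660 m/d → t_A = 98.6/0.07660 = 1287 d
Zone B: v = q/n = 0.02451/0.28 = 0.08754 m/d → t_B = 353/0.08754 = 4032 d
Zone C: v = q/n = 0.02451/0.33 = 0.07428 m/d → t_C = 437/0.07428 = 5883 d
Total t = 1287 + 4032 + 5883 = 11200 d
   = 11200 / 365 = 30.7 yr

30.7 years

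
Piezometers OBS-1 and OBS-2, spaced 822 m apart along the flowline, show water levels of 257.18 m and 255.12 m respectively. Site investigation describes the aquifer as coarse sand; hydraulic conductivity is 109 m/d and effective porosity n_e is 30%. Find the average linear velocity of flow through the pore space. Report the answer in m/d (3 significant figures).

0.911 m/d

Hydraulic gradient i = (257.18 − 255.12) / 822 = 2.06 / 822 = 0.002506
q = Ki = 109 × 0.002506 = 0.2732 m/d
v = Ki/n = 109·0.002506/0.30 = 0.9105 m/d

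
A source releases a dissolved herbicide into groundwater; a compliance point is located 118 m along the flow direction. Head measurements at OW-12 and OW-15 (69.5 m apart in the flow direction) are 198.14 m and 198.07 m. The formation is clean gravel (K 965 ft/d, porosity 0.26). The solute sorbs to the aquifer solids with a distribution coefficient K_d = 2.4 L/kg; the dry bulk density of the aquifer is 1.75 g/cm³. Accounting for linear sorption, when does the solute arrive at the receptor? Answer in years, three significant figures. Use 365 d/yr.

Hydraulic gradient i = (198.14 − 198.07) / 69.5 = 0.07 / 69.5 = 0.001007
K = 965 ft/d × 0.3048 = 294.1 m/d
q = Ki = 294.1 × 0.001007 = 0.2962 m/d
Seepage velocity v = q / n = 0.2962 / 0.26 = 1.139 m/d
Retardation R = 1 + ρ_b·K_d/n = 1 + 1.75×2.4/0.26 = 17.15
Contaminant velocity v_c = v/R = 1.139/17.15 = 0.06642 m/d
t = L/v_c = 118/0.06642 = 1776 d
   = 1776/365 = 4.87 yr

4.87 years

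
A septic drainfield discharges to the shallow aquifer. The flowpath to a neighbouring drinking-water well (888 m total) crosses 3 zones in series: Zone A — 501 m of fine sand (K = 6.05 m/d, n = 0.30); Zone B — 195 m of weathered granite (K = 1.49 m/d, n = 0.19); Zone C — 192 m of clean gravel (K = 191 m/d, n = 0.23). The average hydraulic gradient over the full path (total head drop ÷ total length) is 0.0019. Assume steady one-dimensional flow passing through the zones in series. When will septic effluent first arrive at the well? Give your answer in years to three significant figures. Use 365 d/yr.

80.7 years

Steady 1-D flow in series ⇒ the Darcy flux q is identical in every zone and the zone head losses add (resistances L/K in series).
Σ(L/K) = 501/6.05 + 195/1.49 + 192/191 = 82.81 + 130.9 + 1.005 = 214.7 d
K_eq = L_total / Σ(L/K) = 888 / 214.7 = 4.136 m/d
q = K_eq · i = 4.136 × 0.0019 = 0.007859 m/d (same in every zone)
Zone A: v = q/n = 0.007859/0.30 = 0.02620 m/d → t_A = 501/0.02620 = 19120 d
Zone B: v = q/n = 0.007859/0.19 = 0.04136 m/d → t_B = 195/0.04136 = 4714 d
Zone C: v = q/n = 0.007859/0.23 = 0.03417 m/d → t_C = 192/0.03417 = 5619 d
Total t = 19120 + 4714 + 5619 = 29460 d
   = 29460 / 365 = 80.7 yr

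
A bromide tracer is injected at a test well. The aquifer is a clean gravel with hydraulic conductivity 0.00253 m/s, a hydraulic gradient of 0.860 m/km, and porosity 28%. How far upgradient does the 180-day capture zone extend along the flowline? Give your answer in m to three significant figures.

K = 0.00253 m/s × 86400 s/d = 218.6 m/d
q = Ki = 218.6 × 8.6e-4 = 0.1880 m/d
v = Ki/n = 218.6·8.6e-4/0.28 = 0.6714 m/d
L = v × T = 0.6714 × 180 = 120.9 m

121 m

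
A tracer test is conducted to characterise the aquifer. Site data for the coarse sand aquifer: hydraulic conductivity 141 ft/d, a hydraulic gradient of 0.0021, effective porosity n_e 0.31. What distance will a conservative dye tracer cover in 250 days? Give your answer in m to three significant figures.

72.8 m

K = 141 ft/d × 0.3048 = 42.98 m/d
Specific discharge q = 42.98 × 0.0021 = 0.09025 m/d
Average linear velocity = 0.09025 / 0.31 = 0.2911 m/d
L = v × T = 0.2911 × 250 = 72.78 m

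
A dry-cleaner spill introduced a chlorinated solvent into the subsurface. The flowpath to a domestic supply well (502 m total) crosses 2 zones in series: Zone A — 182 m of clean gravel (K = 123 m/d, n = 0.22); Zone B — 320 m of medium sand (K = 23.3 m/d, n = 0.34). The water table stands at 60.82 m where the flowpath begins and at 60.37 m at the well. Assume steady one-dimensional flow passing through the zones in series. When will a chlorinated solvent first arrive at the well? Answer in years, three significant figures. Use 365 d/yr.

Total head drop ΔH = 60.82 − 60.37 = 0.45 m
Continuity: the same q passes through each zone, so ΔH = q·Σ(L_j/K_j) — the zones act as resistances in series.
Σ(L/K) = 182/123 + 320/23.3 = 1.480 + 13.73 = 15.21 d
q = ΔH / Σ(L/K) = 0.45 / 15.21 = 0.02958 m/d (same in every zone)
Zone A: v = q/n = 0.02958/0.22 = 0.1344 m/d → t_A = 182/0.1344 = 1354 d
Zone B: v = q/n = 0.02958/0.34 = 0.08700 m/d → t_B = 320/0.08700 = 3678 d
Total t = 1354 + 3678 = 5032 d
   = 5032 / 365 = 13.8 yr

13.8 years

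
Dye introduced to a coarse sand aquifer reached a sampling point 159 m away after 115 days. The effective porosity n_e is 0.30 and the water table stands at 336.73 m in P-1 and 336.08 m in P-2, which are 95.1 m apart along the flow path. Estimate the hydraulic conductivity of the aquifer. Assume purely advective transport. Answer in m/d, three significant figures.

Hydraulic gradient i = (336.73 − 336.08) / 95.1 = 0.65 / 95.1 = 0.006835
v = L / t = 159 / 115 = 1.383 m/d
K = v · n / i = 1.383 × 0.30 / 0.006835 = 60.7 m/d

60.7 m/d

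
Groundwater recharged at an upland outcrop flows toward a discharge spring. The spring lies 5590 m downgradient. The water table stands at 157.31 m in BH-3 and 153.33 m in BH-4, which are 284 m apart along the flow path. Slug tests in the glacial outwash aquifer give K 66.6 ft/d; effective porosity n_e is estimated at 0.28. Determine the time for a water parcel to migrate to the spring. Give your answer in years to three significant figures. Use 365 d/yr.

15.1 years

Hydraulic gradient i = (157.31 − 153.33) / 284 = 3.98 / 284 = 0.01401
K = 66.6 ft/d × 0.3048 = 20.30 m/d
Darcy flux q = K·i = 20.30 × 0.01401 = 0.2845 m/d
v_s = q/n_e = 0.2845/0.28 = 1.016 m/d
t = L / v = 5590 / 1.016 = 5502 d
   = 5502 / 365 = 15.1 yr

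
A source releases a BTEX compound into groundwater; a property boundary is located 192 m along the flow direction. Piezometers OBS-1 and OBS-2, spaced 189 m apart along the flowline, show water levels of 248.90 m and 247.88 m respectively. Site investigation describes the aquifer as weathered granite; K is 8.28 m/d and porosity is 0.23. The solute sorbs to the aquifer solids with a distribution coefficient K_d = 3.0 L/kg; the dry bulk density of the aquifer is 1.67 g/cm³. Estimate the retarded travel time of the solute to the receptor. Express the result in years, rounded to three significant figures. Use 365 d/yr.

Hydraulic gradient i = (248.90 − 247.88) / 189 = 1.02 / 189 = 0.005397
Darcy flux q = K·i = 8.28 × 0.005397 = 0.04469 m/d
Seepage velocity v = q / n = 0.04469 / 0.23 = 0.1943 m/d
Retardation R = 1 + ρ_b·K_d/n = 1 + 1.67×3.0/0.23 = 22.78
Contaminant velocity v_c = v/R = 0.1943/22.78 = 0.008528 m/d
t = L/v_c = 192/0.008528 = 22510 d
   = 22510/365 = 61.7 yr

61.7 years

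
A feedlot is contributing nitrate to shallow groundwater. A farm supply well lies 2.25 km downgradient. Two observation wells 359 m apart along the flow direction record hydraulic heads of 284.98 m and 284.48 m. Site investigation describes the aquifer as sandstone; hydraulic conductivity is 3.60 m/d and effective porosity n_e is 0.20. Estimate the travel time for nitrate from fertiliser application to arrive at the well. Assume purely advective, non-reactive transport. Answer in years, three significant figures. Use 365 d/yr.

246 years

Hydraulic gradient i = (284.98 − 284.48) / 359 = 0.50 / 359 = 0.001393
Specific discharge q = 3.60 × 0.001393 = 0.005014 m/d
v = Ki/n = 3.60·0.001393/0.20 = 0.02507 m/d
L = 2.25 km = 2250 m
t = L / v = 2250 / 0.02507 = 89750 d
   = 89750 / 365 = 246 yr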